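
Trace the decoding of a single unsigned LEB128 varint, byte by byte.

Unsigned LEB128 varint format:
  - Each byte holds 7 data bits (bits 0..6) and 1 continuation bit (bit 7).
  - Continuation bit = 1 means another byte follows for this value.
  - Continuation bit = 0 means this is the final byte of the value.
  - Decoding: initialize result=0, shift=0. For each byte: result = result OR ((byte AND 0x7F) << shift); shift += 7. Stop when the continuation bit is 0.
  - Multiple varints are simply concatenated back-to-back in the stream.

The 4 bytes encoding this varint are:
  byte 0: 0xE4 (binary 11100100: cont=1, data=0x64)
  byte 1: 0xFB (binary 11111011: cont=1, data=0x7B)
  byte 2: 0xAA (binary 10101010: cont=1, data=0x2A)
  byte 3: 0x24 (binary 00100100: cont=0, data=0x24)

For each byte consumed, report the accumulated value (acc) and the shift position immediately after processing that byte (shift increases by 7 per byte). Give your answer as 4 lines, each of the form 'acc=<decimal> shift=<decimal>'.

byte 0=0xE4: payload=0x64=100, contrib = 100<<0 = 100; acc -> 100, shift -> 7
byte 1=0xFB: payload=0x7B=123, contrib = 123<<7 = 15744; acc -> 15844, shift -> 14
byte 2=0xAA: payload=0x2A=42, contrib = 42<<14 = 688128; acc -> 703972, shift -> 21
byte 3=0x24: payload=0x24=36, contrib = 36<<21 = 75497472; acc -> 76201444, shift -> 28

Answer: acc=100 shift=7
acc=15844 shift=14
acc=703972 shift=21
acc=76201444 shift=28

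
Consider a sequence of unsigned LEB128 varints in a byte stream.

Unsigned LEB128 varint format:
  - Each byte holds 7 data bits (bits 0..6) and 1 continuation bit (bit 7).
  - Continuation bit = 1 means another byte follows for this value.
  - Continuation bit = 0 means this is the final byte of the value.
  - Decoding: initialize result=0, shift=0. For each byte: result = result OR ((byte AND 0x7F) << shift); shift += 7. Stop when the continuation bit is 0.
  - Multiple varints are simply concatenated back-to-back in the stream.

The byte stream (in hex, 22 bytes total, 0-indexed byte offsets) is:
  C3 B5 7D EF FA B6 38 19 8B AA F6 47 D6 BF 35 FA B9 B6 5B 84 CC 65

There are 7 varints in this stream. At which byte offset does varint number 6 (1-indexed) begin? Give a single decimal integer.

  byte[0]=0xC3 cont=1 payload=0x43=67: acc |= 67<<0 -> acc=67 shift=7
  byte[1]=0xB5 cont=1 payload=0x35=53: acc |= 53<<7 -> acc=6851 shift=14
  byte[2]=0x7D cont=0 payload=0x7D=125: acc |= 125<<14 -> acc=2054851 shift=21 [end]
Varint 1: bytes[0:3] = C3 B5 7D -> value 2054851 (3 byte(s))
  byte[3]=0xEF cont=1 payload=0x6F=111: acc |= 111<<0 -> acc=111 shift=7
  byte[4]=0xFA cont=1 payload=0x7A=122: acc |= 122<<7 -> acc=15727 shift=14
  byte[5]=0xB6 cont=1 payload=0x36=54: acc |= 54<<14 -> acc=900463 shift=21
  byte[6]=0x38 cont=0 payload=0x38=56: acc |= 56<<21 -> acc=118340975 shift=28 [end]
Varint 2: bytes[3:7] = EF FA B6 38 -> value 118340975 (4 byte(s))
  byte[7]=0x19 cont=0 payload=0x19=25: acc |= 25<<0 -> acc=25 shift=7 [end]
Varint 3: bytes[7:8] = 19 -> value 25 (1 byte(s))
  byte[8]=0x8B cont=1 payload=0x0B=11: acc |= 11<<0 -> acc=11 shift=7
  byte[9]=0xAA cont=1 payload=0x2A=42: acc |= 42<<7 -> acc=5387 shift=14
  byte[10]=0xF6 cont=1 payload=0x76=118: acc |= 118<<14 -> acc=1938699 shift=21
  byte[11]=0x47 cont=0 payload=0x47=71: acc |= 71<<21 -> acc=150836491 shift=28 [end]
Varint 4: bytes[8:12] = 8B AA F6 47 -> value 150836491 (4 byte(s))
  byte[12]=0xD6 cont=1 payload=0x56=86: acc |= 86<<0 -> acc=86 shift=7
  byte[13]=0xBF cont=1 payload=0x3F=63: acc |= 63<<7 -> acc=8150 shift=14
  byte[14]=0x35 cont=0 payload=0x35=53: acc |= 53<<14 -> acc=876502 shift=21 [end]
Varint 5: bytes[12:15] = D6 BF 35 -> value 876502 (3 byte(s))
  byte[15]=0xFA cont=1 payload=0x7A=122: acc |= 122<<0 -> acc=122 shift=7
  byte[16]=0xB9 cont=1 payload=0x39=57: acc |= 57<<7 -> acc=7418 shift=14
  byte[17]=0xB6 cont=1 payload=0x36=54: acc |= 54<<14 -> acc=892154 shift=21
  byte[18]=0x5B cont=0 payload=0x5B=91: acc |= 91<<21 -> acc=191732986 shift=28 [end]
Varint 6: bytes[15:19] = FA B9 B6 5B -> value 191732986 (4 byte(s))
  byte[19]=0x84 cont=1 payload=0x04=4: acc |= 4<<0 -> acc=4 shift=7
  byte[20]=0xCC cont=1 payload=0x4C=76: acc |= 76<<7 -> acc=9732 shift=14
  byte[21]=0x65 cont=0 payload=0x65=101: acc |= 101<<14 -> acc=1664516 shift=21 [end]
Varint 7: bytes[19:22] = 84 CC 65 -> value 1664516 (3 byte(s))

Answer: 15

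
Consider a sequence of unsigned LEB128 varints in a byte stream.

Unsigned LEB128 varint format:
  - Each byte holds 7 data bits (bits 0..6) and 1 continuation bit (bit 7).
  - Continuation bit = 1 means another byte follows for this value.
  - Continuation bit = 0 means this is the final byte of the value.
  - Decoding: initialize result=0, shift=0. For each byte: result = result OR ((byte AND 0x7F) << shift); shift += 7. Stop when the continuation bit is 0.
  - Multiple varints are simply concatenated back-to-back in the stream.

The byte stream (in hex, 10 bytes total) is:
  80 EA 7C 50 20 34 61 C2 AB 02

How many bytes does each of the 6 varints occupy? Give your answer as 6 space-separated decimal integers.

  byte[0]=0x80 cont=1 payload=0x00=0: acc |= 0<<0 -> acc=0 shift=7
  byte[1]=0xEA cont=1 payload=0x6A=106: acc |= 106<<7 -> acc=13568 shift=14
  byte[2]=0x7C cont=0 payload=0x7C=124: acc |= 124<<14 -> acc=2045184 shift=21 [end]
Varint 1: bytes[0:3] = 80 EA 7C -> value 2045184 (3 byte(s))
  byte[3]=0x50 cont=0 payload=0x50=80: acc |= 80<<0 -> acc=80 shift=7 [end]
Varint 2: bytes[3:4] = 50 -> value 80 (1 byte(s))
  byte[4]=0x20 cont=0 payload=0x20=32: acc |= 32<<0 -> acc=32 shift=7 [end]
Varint 3: bytes[4:5] = 20 -> value 32 (1 byte(s))
  byte[5]=0x34 cont=0 payload=0x34=52: acc |= 52<<0 -> acc=52 shift=7 [end]
Varint 4: bytes[5:6] = 34 -> value 52 (1 byte(s))
  byte[6]=0x61 cont=0 payload=0x61=97: acc |= 97<<0 -> acc=97 shift=7 [end]
Varint 5: bytes[6:7] = 61 -> value 97 (1 byte(s))
  byte[7]=0xC2 cont=1 payload=0x42=66: acc |= 66<<0 -> acc=66 shift=7
  byte[8]=0xAB cont=1 payload=0x2B=43: acc |= 43<<7 -> acc=5570 shift=14
  byte[9]=0x02 cont=0 payload=0x02=2: acc |= 2<<14 -> acc=38338 shift=21 [end]
Varint 6: bytes[7:10] = C2 AB 02 -> value 38338 (3 byte(s))

Answer: 3 1 1 1 1 3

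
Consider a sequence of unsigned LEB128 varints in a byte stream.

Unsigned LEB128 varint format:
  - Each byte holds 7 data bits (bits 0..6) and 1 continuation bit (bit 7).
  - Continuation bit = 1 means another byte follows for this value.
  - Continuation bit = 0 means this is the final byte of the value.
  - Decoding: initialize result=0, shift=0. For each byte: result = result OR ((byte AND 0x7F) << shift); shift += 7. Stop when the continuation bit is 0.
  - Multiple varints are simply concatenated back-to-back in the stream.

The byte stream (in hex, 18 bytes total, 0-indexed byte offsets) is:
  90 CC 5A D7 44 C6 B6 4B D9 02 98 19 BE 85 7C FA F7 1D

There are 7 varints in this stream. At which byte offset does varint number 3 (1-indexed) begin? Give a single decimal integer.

  byte[0]=0x90 cont=1 payload=0x10=16: acc |= 16<<0 -> acc=16 shift=7
  byte[1]=0xCC cont=1 payload=0x4C=76: acc |= 76<<7 -> acc=9744 shift=14
  byte[2]=0x5A cont=0 payload=0x5A=90: acc |= 90<<14 -> acc=1484304 shift=21 [end]
Varint 1: bytes[0:3] = 90 CC 5A -> value 1484304 (3 byte(s))
  byte[3]=0xD7 cont=1 payload=0x57=87: acc |= 87<<0 -> acc=87 shift=7
  byte[4]=0x44 cont=0 payload=0x44=68: acc |= 68<<7 -> acc=8791 shift=14 [end]
Varint 2: bytes[3:5] = D7 44 -> value 8791 (2 byte(s))
  byte[5]=0xC6 cont=1 payload=0x46=70: acc |= 70<<0 -> acc=70 shift=7
  byte[6]=0xB6 cont=1 payload=0x36=54: acc |= 54<<7 -> acc=6982 shift=14
  byte[7]=0x4B cont=0 payload=0x4B=75: acc |= 75<<14 -> acc=1235782 shift=21 [end]
Varint 3: bytes[5:8] = C6 B6 4B -> value 1235782 (3 byte(s))
  byte[8]=0xD9 cont=1 payload=0x59=89: acc |= 89<<0 -> acc=89 shift=7
  byte[9]=0x02 cont=0 payload=0x02=2: acc |= 2<<7 -> acc=345 shift=14 [end]
Varint 4: bytes[8:10] = D9 02 -> value 345 (2 byte(s))
  byte[10]=0x98 cont=1 payload=0x18=24: acc |= 24<<0 -> acc=24 shift=7
  byte[11]=0x19 cont=0 payload=0x19=25: acc |= 25<<7 -> acc=3224 shift=14 [end]
Varint 5: bytes[10:12] = 98 19 -> value 3224 (2 byte(s))
  byte[12]=0xBE cont=1 payload=0x3E=62: acc |= 62<<0 -> acc=62 shift=7
  byte[13]=0x85 cont=1 payload=0x05=5: acc |= 5<<7 -> acc=702 shift=14
  byte[14]=0x7C cont=0 payload=0x7C=124: acc |= 124<<14 -> acc=2032318 shift=21 [end]
Varint 6: bytes[12:15] = BE 85 7C -> value 2032318 (3 byte(s))
  byte[15]=0xFA cont=1 payload=0x7A=122: acc |= 122<<0 -> acc=122 shift=7
  byte[16]=0xF7 cont=1 payload=0x77=119: acc |= 119<<7 -> acc=15354 shift=14
  byte[17]=0x1D cont=0 payload=0x1D=29: acc |= 29<<14 -> acc=490490 shift=21 [end]
Varint 7: bytes[15:18] = FA F7 1D -> value 490490 (3 byte(s))

Answer: 5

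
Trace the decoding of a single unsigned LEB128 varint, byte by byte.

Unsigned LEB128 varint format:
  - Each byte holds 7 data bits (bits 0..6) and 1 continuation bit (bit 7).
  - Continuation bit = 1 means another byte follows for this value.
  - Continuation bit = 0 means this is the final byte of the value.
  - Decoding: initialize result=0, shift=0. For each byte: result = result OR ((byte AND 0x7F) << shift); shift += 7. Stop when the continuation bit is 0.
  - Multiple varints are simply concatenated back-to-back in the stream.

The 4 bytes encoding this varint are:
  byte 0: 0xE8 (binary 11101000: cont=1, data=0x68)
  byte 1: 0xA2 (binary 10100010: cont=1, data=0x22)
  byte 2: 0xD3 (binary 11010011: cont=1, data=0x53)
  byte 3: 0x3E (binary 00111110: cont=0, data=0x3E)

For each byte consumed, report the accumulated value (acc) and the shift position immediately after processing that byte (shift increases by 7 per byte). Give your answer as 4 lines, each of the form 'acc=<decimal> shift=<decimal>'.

byte 0=0xE8: payload=0x68=104, contrib = 104<<0 = 104; acc -> 104, shift -> 7
byte 1=0xA2: payload=0x22=34, contrib = 34<<7 = 4352; acc -> 4456, shift -> 14
byte 2=0xD3: payload=0x53=83, contrib = 83<<14 = 1359872; acc -> 1364328, shift -> 21
byte 3=0x3E: payload=0x3E=62, contrib = 62<<21 = 130023424; acc -> 131387752, shift -> 28

Answer: acc=104 shift=7
acc=4456 shift=14
acc=1364328 shift=21
acc=131387752 shift=28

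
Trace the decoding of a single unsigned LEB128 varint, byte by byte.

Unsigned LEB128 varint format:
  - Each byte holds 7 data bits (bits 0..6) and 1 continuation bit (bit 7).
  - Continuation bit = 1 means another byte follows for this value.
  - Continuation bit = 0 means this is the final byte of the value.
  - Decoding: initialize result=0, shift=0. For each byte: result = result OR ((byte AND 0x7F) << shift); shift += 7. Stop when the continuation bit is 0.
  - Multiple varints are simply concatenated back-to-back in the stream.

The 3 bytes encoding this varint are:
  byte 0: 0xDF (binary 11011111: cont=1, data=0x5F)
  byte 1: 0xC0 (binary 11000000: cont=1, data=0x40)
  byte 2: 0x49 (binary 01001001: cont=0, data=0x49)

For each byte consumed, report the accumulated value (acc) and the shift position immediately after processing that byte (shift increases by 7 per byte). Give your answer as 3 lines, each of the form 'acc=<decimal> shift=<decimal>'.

byte 0=0xDF: payload=0x5F=95, contrib = 95<<0 = 95; acc -> 95, shift -> 7
byte 1=0xC0: payload=0x40=64, contrib = 64<<7 = 8192; acc -> 8287, shift -> 14
byte 2=0x49: payload=0x49=73, contrib = 73<<14 = 1196032; acc -> 1204319, shift -> 21

Answer: acc=95 shift=7
acc=8287 shift=14
acc=1204319 shift=21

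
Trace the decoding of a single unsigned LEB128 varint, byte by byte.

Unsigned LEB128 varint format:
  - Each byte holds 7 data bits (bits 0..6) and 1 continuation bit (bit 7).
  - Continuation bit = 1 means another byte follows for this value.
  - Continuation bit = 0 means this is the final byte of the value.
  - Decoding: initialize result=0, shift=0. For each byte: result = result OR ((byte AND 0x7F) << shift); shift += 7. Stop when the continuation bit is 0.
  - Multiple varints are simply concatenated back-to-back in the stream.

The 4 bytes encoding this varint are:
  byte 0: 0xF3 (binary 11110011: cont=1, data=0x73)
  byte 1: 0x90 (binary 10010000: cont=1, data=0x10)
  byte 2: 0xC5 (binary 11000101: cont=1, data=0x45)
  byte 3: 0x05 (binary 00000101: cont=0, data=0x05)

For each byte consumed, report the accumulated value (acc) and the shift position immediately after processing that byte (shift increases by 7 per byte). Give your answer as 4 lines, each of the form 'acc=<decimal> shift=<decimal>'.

byte 0=0xF3: payload=0x73=115, contrib = 115<<0 = 115; acc -> 115, shift -> 7
byte 1=0x90: payload=0x10=16, contrib = 16<<7 = 2048; acc -> 2163, shift -> 14
byte 2=0xC5: payload=0x45=69, contrib = 69<<14 = 1130496; acc -> 1132659, shift -> 21
byte 3=0x05: payload=0x05=5, contrib = 5<<21 = 10485760; acc -> 11618419, shift -> 28

Answer: acc=115 shift=7
acc=2163 shift=14
acc=1132659 shift=21
acc=11618419 shift=28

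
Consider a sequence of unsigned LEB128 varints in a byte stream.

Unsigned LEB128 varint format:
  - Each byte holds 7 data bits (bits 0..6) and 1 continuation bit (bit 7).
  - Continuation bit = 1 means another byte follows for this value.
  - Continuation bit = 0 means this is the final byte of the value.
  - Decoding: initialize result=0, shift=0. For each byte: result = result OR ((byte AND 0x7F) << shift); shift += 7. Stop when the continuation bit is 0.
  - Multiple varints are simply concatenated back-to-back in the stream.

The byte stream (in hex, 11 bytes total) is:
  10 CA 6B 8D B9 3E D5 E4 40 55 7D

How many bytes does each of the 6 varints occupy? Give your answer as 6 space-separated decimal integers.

  byte[0]=0x10 cont=0 payload=0x10=16: acc |= 16<<0 -> acc=16 shift=7 [end]
Varint 1: bytes[0:1] = 10 -> value 16 (1 byte(s))
  byte[1]=0xCA cont=1 payload=0x4A=74: acc |= 74<<0 -> acc=74 shift=7
  byte[2]=0x6B cont=0 payload=0x6B=107: acc |= 107<<7 -> acc=13770 shift=14 [end]
Varint 2: bytes[1:3] = CA 6B -> value 13770 (2 byte(s))
  byte[3]=0x8D cont=1 payload=0x0D=13: acc |= 13<<0 -> acc=13 shift=7
  byte[4]=0xB9 cont=1 payload=0x39=57: acc |= 57<<7 -> acc=7309 shift=14
  byte[5]=0x3E cont=0 payload=0x3E=62: acc |= 62<<14 -> acc=1023117 shift=21 [end]
Varint 3: bytes[3:6] = 8D B9 3E -> value 1023117 (3 byte(s))
  byte[6]=0xD5 cont=1 payload=0x55=85: acc |= 85<<0 -> acc=85 shift=7
  byte[7]=0xE4 cont=1 payload=0x64=100: acc |= 100<<7 -> acc=12885 shift=14
  byte[8]=0x40 cont=0 payload=0x40=64: acc |= 64<<14 -> acc=1061461 shift=21 [end]
Varint 4: bytes[6:9] = D5 E4 40 -> value 1061461 (3 byte(s))
  byte[9]=0x55 cont=0 payload=0x55=85: acc |= 85<<0 -> acc=85 shift=7 [end]
Varint 5: bytes[9:10] = 55 -> value 85 (1 byte(s))
  byte[10]=0x7D cont=0 payload=0x7D=125: acc |= 125<<0 -> acc=125 shift=7 [end]
Varint 6: bytes[10:11] = 7D -> value 125 (1 byte(s))

Answer: 1 2 3 3 1 1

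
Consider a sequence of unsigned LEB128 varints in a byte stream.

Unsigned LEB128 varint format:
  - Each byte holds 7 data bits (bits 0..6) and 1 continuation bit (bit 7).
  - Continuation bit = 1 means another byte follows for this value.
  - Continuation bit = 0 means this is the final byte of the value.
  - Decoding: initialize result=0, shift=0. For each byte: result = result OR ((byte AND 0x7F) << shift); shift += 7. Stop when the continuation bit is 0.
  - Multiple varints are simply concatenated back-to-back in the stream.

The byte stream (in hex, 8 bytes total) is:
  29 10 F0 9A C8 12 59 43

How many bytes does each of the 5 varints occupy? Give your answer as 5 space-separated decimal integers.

  byte[0]=0x29 cont=0 payload=0x29=41: acc |= 41<<0 -> acc=41 shift=7 [end]
Varint 1: bytes[0:1] = 29 -> value 41 (1 byte(s))
  byte[1]=0x10 cont=0 payload=0x10=16: acc |= 16<<0 -> acc=16 shift=7 [end]
Varint 2: bytes[1:2] = 10 -> value 16 (1 byte(s))
  byte[2]=0xF0 cont=1 payload=0x70=112: acc |= 112<<0 -> acc=112 shift=7
  byte[3]=0x9A cont=1 payload=0x1A=26: acc |= 26<<7 -> acc=3440 shift=14
  byte[4]=0xC8 cont=1 payload=0x48=72: acc |= 72<<14 -> acc=1183088 shift=21
  byte[5]=0x12 cont=0 payload=0x12=18: acc |= 18<<21 -> acc=38931824 shift=28 [end]
Varint 3: bytes[2:6] = F0 9A C8 12 -> value 38931824 (4 byte(s))
  byte[6]=0x59 cont=0 payload=0x59=89: acc |= 89<<0 -> acc=89 shift=7 [end]
Varint 4: bytes[6:7] = 59 -> value 89 (1 byte(s))
  byte[7]=0x43 cont=0 payload=0x43=67: acc |= 67<<0 -> acc=67 shift=7 [end]
Varint 5: bytes[7:8] = 43 -> value 67 (1 byte(s))

Answer: 1 1 4 1 1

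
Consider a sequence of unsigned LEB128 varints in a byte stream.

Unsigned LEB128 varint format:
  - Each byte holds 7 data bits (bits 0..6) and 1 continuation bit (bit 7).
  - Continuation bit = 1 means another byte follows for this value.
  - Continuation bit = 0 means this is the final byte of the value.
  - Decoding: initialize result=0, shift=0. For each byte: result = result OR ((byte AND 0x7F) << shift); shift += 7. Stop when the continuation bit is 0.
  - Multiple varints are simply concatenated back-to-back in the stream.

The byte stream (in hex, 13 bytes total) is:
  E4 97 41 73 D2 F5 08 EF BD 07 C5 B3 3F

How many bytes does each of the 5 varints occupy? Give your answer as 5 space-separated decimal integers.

Answer: 3 1 3 3 3

Derivation:
  byte[0]=0xE4 cont=1 payload=0x64=100: acc |= 100<<0 -> acc=100 shift=7
  byte[1]=0x97 cont=1 payload=0x17=23: acc |= 23<<7 -> acc=3044 shift=14
  byte[2]=0x41 cont=0 payload=0x41=65: acc |= 65<<14 -> acc=1068004 shift=21 [end]
Varint 1: bytes[0:3] = E4 97 41 -> value 1068004 (3 byte(s))
  byte[3]=0x73 cont=0 payload=0x73=115: acc |= 115<<0 -> acc=115 shift=7 [end]
Varint 2: bytes[3:4] = 73 -> value 115 (1 byte(s))
  byte[4]=0xD2 cont=1 payload=0x52=82: acc |= 82<<0 -> acc=82 shift=7
  byte[5]=0xF5 cont=1 payload=0x75=117: acc |= 117<<7 -> acc=15058 shift=14
  byte[6]=0x08 cont=0 payload=0x08=8: acc |= 8<<14 -> acc=146130 shift=21 [end]
Varint 3: bytes[4:7] = D2 F5 08 -> value 146130 (3 byte(s))
  byte[7]=0xEF cont=1 payload=0x6F=111: acc |= 111<<0 -> acc=111 shift=7
  byte[8]=0xBD cont=1 payload=0x3D=61: acc |= 61<<7 -> acc=7919 shift=14
  byte[9]=0x07 cont=0 payload=0x07=7: acc |= 7<<14 -> acc=122607 shift=21 [end]
Varint 4: bytes[7:10] = EF BD 07 -> value 122607 (3 byte(s))
  byte[10]=0xC5 cont=1 payload=0x45=69: acc |= 69<<0 -> acc=69 shift=7
  byte[11]=0xB3 cont=1 payload=0x33=51: acc |= 51<<7 -> acc=6597 shift=14
  byte[12]=0x3F cont=0 payload=0x3F=63: acc |= 63<<14 -> acc=1038789 shift=21 [end]
Varint 5: bytes[10:13] = C5 B3 3F -> value 1038789 (3 byte(s))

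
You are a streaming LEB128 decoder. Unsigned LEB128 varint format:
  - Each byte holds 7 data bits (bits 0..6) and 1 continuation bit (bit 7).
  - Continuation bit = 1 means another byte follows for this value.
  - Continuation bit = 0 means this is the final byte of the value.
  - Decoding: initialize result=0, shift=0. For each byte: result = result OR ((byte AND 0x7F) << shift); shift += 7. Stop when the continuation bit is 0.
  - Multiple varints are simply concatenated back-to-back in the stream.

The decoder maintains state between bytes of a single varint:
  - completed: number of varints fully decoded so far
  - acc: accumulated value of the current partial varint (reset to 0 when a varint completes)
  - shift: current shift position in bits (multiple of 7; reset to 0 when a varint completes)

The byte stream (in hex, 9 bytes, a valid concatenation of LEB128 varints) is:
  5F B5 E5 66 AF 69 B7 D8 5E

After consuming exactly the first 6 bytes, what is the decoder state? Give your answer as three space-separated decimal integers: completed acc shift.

byte[0]=0x5F cont=0 payload=0x5F: varint #1 complete (value=95); reset -> completed=1 acc=0 shift=0
byte[1]=0xB5 cont=1 payload=0x35: acc |= 53<<0 -> completed=1 acc=53 shift=7
byte[2]=0xE5 cont=1 payload=0x65: acc |= 101<<7 -> completed=1 acc=12981 shift=14
byte[3]=0x66 cont=0 payload=0x66: varint #2 complete (value=1684149); reset -> completed=2 acc=0 shift=0
byte[4]=0xAF cont=1 payload=0x2F: acc |= 47<<0 -> completed=2 acc=47 shift=7
byte[5]=0x69 cont=0 payload=0x69: varint #3 complete (value=13487); reset -> completed=3 acc=0 shift=0

Answer: 3 0 0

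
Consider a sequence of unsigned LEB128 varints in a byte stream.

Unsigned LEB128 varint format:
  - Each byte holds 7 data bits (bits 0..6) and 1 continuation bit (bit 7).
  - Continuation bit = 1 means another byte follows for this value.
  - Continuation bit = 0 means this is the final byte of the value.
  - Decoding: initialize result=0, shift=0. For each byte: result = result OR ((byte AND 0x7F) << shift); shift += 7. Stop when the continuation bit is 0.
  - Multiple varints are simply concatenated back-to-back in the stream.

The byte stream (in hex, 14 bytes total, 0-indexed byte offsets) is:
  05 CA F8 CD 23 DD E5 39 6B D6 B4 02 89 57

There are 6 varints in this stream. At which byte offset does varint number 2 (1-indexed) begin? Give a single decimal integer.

Answer: 1

Derivation:
  byte[0]=0x05 cont=0 payload=0x05=5: acc |= 5<<0 -> acc=5 shift=7 [end]
Varint 1: bytes[0:1] = 05 -> value 5 (1 byte(s))
  byte[1]=0xCA cont=1 payload=0x4A=74: acc |= 74<<0 -> acc=74 shift=7
  byte[2]=0xF8 cont=1 payload=0x78=120: acc |= 120<<7 -> acc=15434 shift=14
  byte[3]=0xCD cont=1 payload=0x4D=77: acc |= 77<<14 -> acc=1277002 shift=21
  byte[4]=0x23 cont=0 payload=0x23=35: acc |= 35<<21 -> acc=74677322 shift=28 [end]
Varint 2: bytes[1:5] = CA F8 CD 23 -> value 74677322 (4 byte(s))
  byte[5]=0xDD cont=1 payload=0x5D=93: acc |= 93<<0 -> acc=93 shift=7
  byte[6]=0xE5 cont=1 payload=0x65=101: acc |= 101<<7 -> acc=13021 shift=14
  byte[7]=0x39 cont=0 payload=0x39=57: acc |= 57<<14 -> acc=946909 shift=21 [end]
Varint 3: bytes[5:8] = DD E5 39 -> value 946909 (3 byte(s))
  byte[8]=0x6B cont=0 payload=0x6B=107: acc |= 107<<0 -> acc=107 shift=7 [end]
Varint 4: bytes[8:9] = 6B -> value 107 (1 byte(s))
  byte[9]=0xD6 cont=1 payload=0x56=86: acc |= 86<<0 -> acc=86 shift=7
  byte[10]=0xB4 cont=1 payload=0x34=52: acc |= 52<<7 -> acc=6742 shift=14
  byte[11]=0x02 cont=0 payload=0x02=2: acc |= 2<<14 -> acc=39510 shift=21 [end]
Varint 5: bytes[9:12] = D6 B4 02 -> value 39510 (3 byte(s))
  byte[12]=0x89 cont=1 payload=0x09=9: acc |= 9<<0 -> acc=9 shift=7
  byte[13]=0x57 cont=0 payload=0x57=87: acc |= 87<<7 -> acc=11145 shift=14 [end]
Varint 6: bytes[12:14] = 89 57 -> value 11145 (2 byte(s))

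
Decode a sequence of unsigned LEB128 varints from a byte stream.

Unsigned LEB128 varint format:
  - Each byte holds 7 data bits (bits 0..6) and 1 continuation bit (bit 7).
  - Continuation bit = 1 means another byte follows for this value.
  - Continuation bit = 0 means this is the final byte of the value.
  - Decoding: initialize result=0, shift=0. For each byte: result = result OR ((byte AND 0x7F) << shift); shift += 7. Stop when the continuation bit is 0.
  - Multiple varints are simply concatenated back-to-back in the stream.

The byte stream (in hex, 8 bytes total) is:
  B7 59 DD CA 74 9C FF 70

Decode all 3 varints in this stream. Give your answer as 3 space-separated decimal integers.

  byte[0]=0xB7 cont=1 payload=0x37=55: acc |= 55<<0 -> acc=55 shift=7
  byte[1]=0x59 cont=0 payload=0x59=89: acc |= 89<<7 -> acc=11447 shift=14 [end]
Varint 1: bytes[0:2] = B7 59 -> value 11447 (2 byte(s))
  byte[2]=0xDD cont=1 payload=0x5D=93: acc |= 93<<0 -> acc=93 shift=7
  byte[3]=0xCA cont=1 payload=0x4A=74: acc |= 74<<7 -> acc=9565 shift=14
  byte[4]=0x74 cont=0 payload=0x74=116: acc |= 116<<14 -> acc=1910109 shift=21 [end]
Varint 2: bytes[2:5] = DD CA 74 -> value 1910109 (3 byte(s))
  byte[5]=0x9C cont=1 payload=0x1C=28: acc |= 28<<0 -> acc=28 shift=7
  byte[6]=0xFF cont=1 payload=0x7F=127: acc |= 127<<7 -> acc=16284 shift=14
  byte[7]=0x70 cont=0 payload=0x70=112: acc |= 112<<14 -> acc=1851292 shift=21 [end]
Varint 3: bytes[5:8] = 9C FF 70 -> value 1851292 (3 byte(s))

Answer: 11447 1910109 1851292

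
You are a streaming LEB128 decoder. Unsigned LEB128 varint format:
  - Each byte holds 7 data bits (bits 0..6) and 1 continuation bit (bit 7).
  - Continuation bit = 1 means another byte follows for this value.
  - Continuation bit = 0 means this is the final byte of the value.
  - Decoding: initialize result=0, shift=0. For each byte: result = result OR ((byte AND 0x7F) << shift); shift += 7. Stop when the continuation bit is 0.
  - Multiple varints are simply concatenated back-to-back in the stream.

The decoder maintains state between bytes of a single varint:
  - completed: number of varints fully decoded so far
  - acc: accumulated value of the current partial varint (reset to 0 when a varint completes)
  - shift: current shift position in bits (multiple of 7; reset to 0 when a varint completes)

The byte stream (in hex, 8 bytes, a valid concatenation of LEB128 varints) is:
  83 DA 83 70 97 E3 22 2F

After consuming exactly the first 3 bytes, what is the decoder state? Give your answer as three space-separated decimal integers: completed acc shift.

byte[0]=0x83 cont=1 payload=0x03: acc |= 3<<0 -> completed=0 acc=3 shift=7
byte[1]=0xDA cont=1 payload=0x5A: acc |= 90<<7 -> completed=0 acc=11523 shift=14
byte[2]=0x83 cont=1 payload=0x03: acc |= 3<<14 -> completed=0 acc=60675 shift=21

Answer: 0 60675 21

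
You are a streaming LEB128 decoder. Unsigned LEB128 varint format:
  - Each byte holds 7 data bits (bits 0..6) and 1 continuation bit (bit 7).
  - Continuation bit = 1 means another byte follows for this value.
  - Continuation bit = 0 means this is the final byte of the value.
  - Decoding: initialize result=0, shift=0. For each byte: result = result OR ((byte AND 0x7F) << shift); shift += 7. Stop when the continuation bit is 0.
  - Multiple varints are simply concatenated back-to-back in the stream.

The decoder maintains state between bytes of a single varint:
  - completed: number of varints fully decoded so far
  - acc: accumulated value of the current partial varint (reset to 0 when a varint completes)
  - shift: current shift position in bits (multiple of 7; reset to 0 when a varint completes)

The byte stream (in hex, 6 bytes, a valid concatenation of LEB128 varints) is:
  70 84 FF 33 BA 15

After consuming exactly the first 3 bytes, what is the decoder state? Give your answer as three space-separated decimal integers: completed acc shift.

byte[0]=0x70 cont=0 payload=0x70: varint #1 complete (value=112); reset -> completed=1 acc=0 shift=0
byte[1]=0x84 cont=1 payload=0x04: acc |= 4<<0 -> completed=1 acc=4 shift=7
byte[2]=0xFF cont=1 payload=0x7F: acc |= 127<<7 -> completed=1 acc=16260 shift=14

Answer: 1 16260 14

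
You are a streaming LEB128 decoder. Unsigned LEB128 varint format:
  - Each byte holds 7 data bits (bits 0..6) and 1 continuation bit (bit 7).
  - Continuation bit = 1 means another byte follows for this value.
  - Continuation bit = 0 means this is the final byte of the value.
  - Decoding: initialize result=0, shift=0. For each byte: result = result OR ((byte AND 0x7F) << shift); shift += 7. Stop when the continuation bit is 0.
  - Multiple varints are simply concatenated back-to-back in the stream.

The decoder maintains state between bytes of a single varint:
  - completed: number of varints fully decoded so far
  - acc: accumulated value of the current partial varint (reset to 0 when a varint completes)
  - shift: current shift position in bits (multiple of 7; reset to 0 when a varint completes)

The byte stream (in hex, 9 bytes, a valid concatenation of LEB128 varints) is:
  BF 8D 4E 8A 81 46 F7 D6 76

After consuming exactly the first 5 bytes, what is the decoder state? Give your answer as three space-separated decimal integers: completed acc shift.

byte[0]=0xBF cont=1 payload=0x3F: acc |= 63<<0 -> completed=0 acc=63 shift=7
byte[1]=0x8D cont=1 payload=0x0D: acc |= 13<<7 -> completed=0 acc=1727 shift=14
byte[2]=0x4E cont=0 payload=0x4E: varint #1 complete (value=1279679); reset -> completed=1 acc=0 shift=0
byte[3]=0x8A cont=1 payload=0x0A: acc |= 10<<0 -> completed=1 acc=10 shift=7
byte[4]=0x81 cont=1 payload=0x01: acc |= 1<<7 -> completed=1 acc=138 shift=14

Answer: 1 138 14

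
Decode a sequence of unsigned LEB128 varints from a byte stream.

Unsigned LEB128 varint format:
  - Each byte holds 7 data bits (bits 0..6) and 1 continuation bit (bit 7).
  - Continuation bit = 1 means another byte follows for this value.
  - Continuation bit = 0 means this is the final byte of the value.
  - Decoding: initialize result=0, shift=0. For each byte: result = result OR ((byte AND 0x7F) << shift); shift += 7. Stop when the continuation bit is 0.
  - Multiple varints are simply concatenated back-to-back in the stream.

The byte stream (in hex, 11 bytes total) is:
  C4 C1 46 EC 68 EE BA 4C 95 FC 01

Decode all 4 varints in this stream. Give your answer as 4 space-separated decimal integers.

Answer: 1155268 13420 1252718 32277

Derivation:
  byte[0]=0xC4 cont=1 payload=0x44=68: acc |= 68<<0 -> acc=68 shift=7
  byte[1]=0xC1 cont=1 payload=0x41=65: acc |= 65<<7 -> acc=8388 shift=14
  byte[2]=0x46 cont=0 payload=0x46=70: acc |= 70<<14 -> acc=1155268 shift=21 [end]
Varint 1: bytes[0:3] = C4 C1 46 -> value 1155268 (3 byte(s))
  byte[3]=0xEC cont=1 payload=0x6C=108: acc |= 108<<0 -> acc=108 shift=7
  byte[4]=0x68 cont=0 payload=0x68=104: acc |= 104<<7 -> acc=13420 shift=14 [end]
Varint 2: bytes[3:5] = EC 68 -> value 13420 (2 byte(s))
  byte[5]=0xEE cont=1 payload=0x6E=110: acc |= 110<<0 -> acc=110 shift=7
  byte[6]=0xBA cont=1 payload=0x3A=58: acc |= 58<<7 -> acc=7534 shift=14
  byte[7]=0x4C cont=0 payload=0x4C=76: acc |= 76<<14 -> acc=1252718 shift=21 [end]
Varint 3: bytes[5:8] = EE BA 4C -> value 1252718 (3 byte(s))
  byte[8]=0x95 cont=1 payload=0x15=21: acc |= 21<<0 -> acc=21 shift=7
  byte[9]=0xFC cont=1 payload=0x7C=124: acc |= 124<<7 -> acc=15893 shift=14
  byte[10]=0x01 cont=0 payload=0x01=1: acc |= 1<<14 -> acc=32277 shift=21 [end]
Varint 4: bytes[8:11] = 95 FC 01 -> value 32277 (3 byte(s))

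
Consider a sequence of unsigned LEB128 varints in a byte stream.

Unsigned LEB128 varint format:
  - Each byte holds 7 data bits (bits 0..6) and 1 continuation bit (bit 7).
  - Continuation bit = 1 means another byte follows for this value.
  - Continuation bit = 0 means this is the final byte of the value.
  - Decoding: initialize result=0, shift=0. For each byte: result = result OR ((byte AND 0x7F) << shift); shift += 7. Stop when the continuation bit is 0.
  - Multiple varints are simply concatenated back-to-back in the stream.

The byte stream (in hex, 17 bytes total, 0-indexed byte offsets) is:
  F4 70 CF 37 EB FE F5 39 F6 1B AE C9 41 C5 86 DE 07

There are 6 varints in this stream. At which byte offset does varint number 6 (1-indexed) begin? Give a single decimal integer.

Answer: 13

Derivation:
  byte[0]=0xF4 cont=1 payload=0x74=116: acc |= 116<<0 -> acc=116 shift=7
  byte[1]=0x70 cont=0 payload=0x70=112: acc |= 112<<7 -> acc=14452 shift=14 [end]
Varint 1: bytes[0:2] = F4 70 -> value 14452 (2 byte(s))
  byte[2]=0xCF cont=1 payload=0x4F=79: acc |= 79<<0 -> acc=79 shift=7
  byte[3]=0x37 cont=0 payload=0x37=55: acc |= 55<<7 -> acc=7119 shift=14 [end]
Varint 2: bytes[2:4] = CF 37 -> value 7119 (2 byte(s))
  byte[4]=0xEB cont=1 payload=0x6B=107: acc |= 107<<0 -> acc=107 shift=7
  byte[5]=0xFE cont=1 payload=0x7E=126: acc |= 126<<7 -> acc=16235 shift=14
  byte[6]=0xF5 cont=1 payload=0x75=117: acc |= 117<<14 -> acc=1933163 shift=21
  byte[7]=0x39 cont=0 payload=0x39=57: acc |= 57<<21 -> acc=121470827 shift=28 [end]
Varint 3: bytes[4:8] = EB FE F5 39 -> value 121470827 (4 byte(s))
  byte[8]=0xF6 cont=1 payload=0x76=118: acc |= 118<<0 -> acc=118 shift=7
  byte[9]=0x1B cont=0 payload=0x1B=27: acc |= 27<<7 -> acc=3574 shift=14 [end]
Varint 4: bytes[8:10] = F6 1B -> value 3574 (2 byte(s))
  byte[10]=0xAE cont=1 payload=0x2E=46: acc |= 46<<0 -> acc=46 shift=7
  byte[11]=0xC9 cont=1 payload=0x49=73: acc |= 73<<7 -> acc=9390 shift=14
  byte[12]=0x41 cont=0 payload=0x41=65: acc |= 65<<14 -> acc=1074350 shift=21 [end]
Varint 5: bytes[10:13] = AE C9 41 -> value 1074350 (3 byte(s))
  byte[13]=0xC5 cont=1 payload=0x45=69: acc |= 69<<0 -> acc=69 shift=7
  byte[14]=0x86 cont=1 payload=0x06=6: acc |= 6<<7 -> acc=837 shift=14
  byte[15]=0xDE cont=1 payload=0x5E=94: acc |= 94<<14 -> acc=1540933 shift=21
  byte[16]=0x07 cont=0 payload=0x07=7: acc |= 7<<21 -> acc=16220997 shift=28 [end]
Varint 6: bytes[13:17] = C5 86 DE 07 -> value 16220997 (4 byte(s))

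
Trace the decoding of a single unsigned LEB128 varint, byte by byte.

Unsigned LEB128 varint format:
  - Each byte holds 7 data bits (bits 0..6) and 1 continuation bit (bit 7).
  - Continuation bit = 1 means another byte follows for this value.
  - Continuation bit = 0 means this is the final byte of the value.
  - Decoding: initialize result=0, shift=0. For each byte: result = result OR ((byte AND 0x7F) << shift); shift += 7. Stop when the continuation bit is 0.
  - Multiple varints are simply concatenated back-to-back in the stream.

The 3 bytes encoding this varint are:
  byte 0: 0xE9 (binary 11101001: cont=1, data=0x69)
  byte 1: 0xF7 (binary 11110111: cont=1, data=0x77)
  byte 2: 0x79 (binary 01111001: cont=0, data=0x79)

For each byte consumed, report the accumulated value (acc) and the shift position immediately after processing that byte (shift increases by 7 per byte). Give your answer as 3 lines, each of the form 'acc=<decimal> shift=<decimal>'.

byte 0=0xE9: payload=0x69=105, contrib = 105<<0 = 105; acc -> 105, shift -> 7
byte 1=0xF7: payload=0x77=119, contrib = 119<<7 = 15232; acc -> 15337, shift -> 14
byte 2=0x79: payload=0x79=121, contrib = 121<<14 = 1982464; acc -> 1997801, shift -> 21

Answer: acc=105 shift=7
acc=15337 shift=14
acc=1997801 shift=21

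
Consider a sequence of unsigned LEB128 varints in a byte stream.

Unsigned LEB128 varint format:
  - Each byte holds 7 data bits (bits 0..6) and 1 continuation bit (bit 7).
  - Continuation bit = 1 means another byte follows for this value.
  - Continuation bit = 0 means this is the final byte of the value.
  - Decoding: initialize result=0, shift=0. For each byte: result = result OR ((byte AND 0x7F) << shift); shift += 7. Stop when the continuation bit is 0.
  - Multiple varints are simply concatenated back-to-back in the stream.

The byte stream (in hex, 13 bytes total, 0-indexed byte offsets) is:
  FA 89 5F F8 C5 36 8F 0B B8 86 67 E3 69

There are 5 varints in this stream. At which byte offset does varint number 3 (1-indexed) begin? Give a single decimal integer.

  byte[0]=0xFA cont=1 payload=0x7A=122: acc |= 122<<0 -> acc=122 shift=7
  byte[1]=0x89 cont=1 payload=0x09=9: acc |= 9<<7 -> acc=1274 shift=14
  byte[2]=0x5F cont=0 payload=0x5F=95: acc |= 95<<14 -> acc=1557754 shift=21 [end]
Varint 1: bytes[0:3] = FA 89 5F -> value 1557754 (3 byte(s))
  byte[3]=0xF8 cont=1 payload=0x78=120: acc |= 120<<0 -> acc=120 shift=7
  byte[4]=0xC5 cont=1 payload=0x45=69: acc |= 69<<7 -> acc=8952 shift=14
  byte[5]=0x36 cont=0 payload=0x36=54: acc |= 54<<14 -> acc=893688 shift=21 [end]
Varint 2: bytes[3:6] = F8 C5 36 -> value 893688 (3 byte(s))
  byte[6]=0x8F cont=1 payload=0x0F=15: acc |= 15<<0 -> acc=15 shift=7
  byte[7]=0x0B cont=0 payload=0x0B=11: acc |= 11<<7 -> acc=1423 shift=14 [end]
Varint 3: bytes[6:8] = 8F 0B -> value 1423 (2 byte(s))
  byte[8]=0xB8 cont=1 payload=0x38=56: acc |= 56<<0 -> acc=56 shift=7
  byte[9]=0x86 cont=1 payload=0x06=6: acc |= 6<<7 -> acc=824 shift=14
  byte[10]=0x67 cont=0 payload=0x67=103: acc |= 103<<14 -> acc=1688376 shift=21 [end]
Varint 4: bytes[8:11] = B8 86 67 -> value 1688376 (3 byte(s))
  byte[11]=0xE3 cont=1 payload=0x63=99: acc |= 99<<0 -> acc=99 shift=7
  byte[12]=0x69 cont=0 payload=0x69=105: acc |= 105<<7 -> acc=13539 shift=14 [end]
Varint 5: bytes[11:13] = E3 69 -> value 13539 (2 byte(s))

Answer: 6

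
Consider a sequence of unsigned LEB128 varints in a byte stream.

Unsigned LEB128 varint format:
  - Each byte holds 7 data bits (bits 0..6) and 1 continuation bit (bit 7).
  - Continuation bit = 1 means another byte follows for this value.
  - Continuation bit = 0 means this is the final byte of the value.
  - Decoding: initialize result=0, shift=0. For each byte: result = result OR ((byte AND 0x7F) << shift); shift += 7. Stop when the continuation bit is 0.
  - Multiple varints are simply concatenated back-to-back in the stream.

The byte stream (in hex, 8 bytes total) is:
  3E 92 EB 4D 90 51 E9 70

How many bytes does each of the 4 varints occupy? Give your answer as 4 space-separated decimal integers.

Answer: 1 3 2 2

Derivation:
  byte[0]=0x3E cont=0 payload=0x3E=62: acc |= 62<<0 -> acc=62 shift=7 [end]
Varint 1: bytes[0:1] = 3E -> value 62 (1 byte(s))
  byte[1]=0x92 cont=1 payload=0x12=18: acc |= 18<<0 -> acc=18 shift=7
  byte[2]=0xEB cont=1 payload=0x6B=107: acc |= 107<<7 -> acc=13714 shift=14
  byte[3]=0x4D cont=0 payload=0x4D=77: acc |= 77<<14 -> acc=1275282 shift=21 [end]
Varint 2: bytes[1:4] = 92 EB 4D -> value 1275282 (3 byte(s))
  byte[4]=0x90 cont=1 payload=0x10=16: acc |= 16<<0 -> acc=16 shift=7
  byte[5]=0x51 cont=0 payload=0x51=81: acc |= 81<<7 -> acc=10384 shift=14 [end]
Varint 3: bytes[4:6] = 90 51 -> value 10384 (2 byte(s))
  byte[6]=0xE9 cont=1 payload=0x69=105: acc |= 105<<0 -> acc=105 shift=7
  byte[7]=0x70 cont=0 payload=0x70=112: acc |= 112<<7 -> acc=14441 shift=14 [end]
Varint 4: bytes[6:8] = E9 70 -> value 14441 (2 byte(s))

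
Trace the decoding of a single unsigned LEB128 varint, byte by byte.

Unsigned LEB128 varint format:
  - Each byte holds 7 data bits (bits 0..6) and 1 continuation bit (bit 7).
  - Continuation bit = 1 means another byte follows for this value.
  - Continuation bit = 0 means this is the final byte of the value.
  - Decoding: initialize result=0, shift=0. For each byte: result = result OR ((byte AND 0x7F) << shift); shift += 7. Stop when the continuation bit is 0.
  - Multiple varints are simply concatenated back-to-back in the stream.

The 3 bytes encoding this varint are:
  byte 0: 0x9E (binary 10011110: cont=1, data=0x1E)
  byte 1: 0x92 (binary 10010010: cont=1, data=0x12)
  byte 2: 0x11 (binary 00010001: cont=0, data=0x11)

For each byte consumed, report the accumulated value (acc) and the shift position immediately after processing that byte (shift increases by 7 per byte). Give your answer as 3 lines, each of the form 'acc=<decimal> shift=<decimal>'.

byte 0=0x9E: payload=0x1E=30, contrib = 30<<0 = 30; acc -> 30, shift -> 7
byte 1=0x92: payload=0x12=18, contrib = 18<<7 = 2304; acc -> 2334, shift -> 14
byte 2=0x11: payload=0x11=17, contrib = 17<<14 = 278528; acc -> 280862, shift -> 21

Answer: acc=30 shift=7
acc=2334 shift=14
acc=280862 shift=21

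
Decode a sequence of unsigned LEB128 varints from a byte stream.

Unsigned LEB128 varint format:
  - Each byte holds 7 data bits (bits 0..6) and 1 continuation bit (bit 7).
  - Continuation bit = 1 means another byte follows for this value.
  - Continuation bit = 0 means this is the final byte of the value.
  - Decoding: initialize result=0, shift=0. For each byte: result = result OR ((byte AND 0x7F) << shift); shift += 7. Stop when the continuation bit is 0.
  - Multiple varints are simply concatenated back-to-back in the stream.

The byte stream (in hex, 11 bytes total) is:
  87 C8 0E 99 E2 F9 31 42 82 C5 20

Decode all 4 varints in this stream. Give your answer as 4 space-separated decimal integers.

Answer: 238599 104755481 66 533122

Derivation:
  byte[0]=0x87 cont=1 payload=0x07=7: acc |= 7<<0 -> acc=7 shift=7
  byte[1]=0xC8 cont=1 payload=0x48=72: acc |= 72<<7 -> acc=9223 shift=14
  byte[2]=0x0E cont=0 payload=0x0E=14: acc |= 14<<14 -> acc=238599 shift=21 [end]
Varint 1: bytes[0:3] = 87 C8 0E -> value 238599 (3 byte(s))
  byte[3]=0x99 cont=1 payload=0x19=25: acc |= 25<<0 -> acc=25 shift=7
  byte[4]=0xE2 cont=1 payload=0x62=98: acc |= 98<<7 -> acc=12569 shift=14
  byte[5]=0xF9 cont=1 payload=0x79=121: acc |= 121<<14 -> acc=1995033 shift=21
  byte[6]=0x31 cont=0 payload=0x31=49: acc |= 49<<21 -> acc=104755481 shift=28 [end]
Varint 2: bytes[3:7] = 99 E2 F9 31 -> value 104755481 (4 byte(s))
  byte[7]=0x42 cont=0 payload=0x42=66: acc |= 66<<0 -> acc=66 shift=7 [end]
Varint 3: bytes[7:8] = 42 -> value 66 (1 byte(s))
  byte[8]=0x82 cont=1 payload=0x02=2: acc |= 2<<0 -> acc=2 shift=7
  byte[9]=0xC5 cont=1 payload=0x45=69: acc |= 69<<7 -> acc=8834 shift=14
  byte[10]=0x20 cont=0 payload=0x20=32: acc |= 32<<14 -> acc=533122 shift=21 [end]
Varint 4: bytes[8:11] = 82 C5 20 -> value 533122 (3 byte(s))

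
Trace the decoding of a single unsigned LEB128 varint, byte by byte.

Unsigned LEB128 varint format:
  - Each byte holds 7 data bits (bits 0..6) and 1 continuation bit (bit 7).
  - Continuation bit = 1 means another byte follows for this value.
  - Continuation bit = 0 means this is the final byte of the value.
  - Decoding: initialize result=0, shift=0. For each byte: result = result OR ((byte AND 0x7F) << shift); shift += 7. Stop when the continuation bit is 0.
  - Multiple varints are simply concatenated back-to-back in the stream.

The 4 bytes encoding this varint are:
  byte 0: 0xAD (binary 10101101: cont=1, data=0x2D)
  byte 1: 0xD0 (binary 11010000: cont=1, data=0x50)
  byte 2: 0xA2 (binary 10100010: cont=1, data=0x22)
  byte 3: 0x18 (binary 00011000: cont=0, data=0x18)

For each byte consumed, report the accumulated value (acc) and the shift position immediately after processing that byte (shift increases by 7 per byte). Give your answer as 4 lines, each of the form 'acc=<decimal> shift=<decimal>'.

Answer: acc=45 shift=7
acc=10285 shift=14
acc=567341 shift=21
acc=50898989 shift=28

Derivation:
byte 0=0xAD: payload=0x2D=45, contrib = 45<<0 = 45; acc -> 45, shift -> 7
byte 1=0xD0: payload=0x50=80, contrib = 80<<7 = 10240; acc -> 10285, shift -> 14
byte 2=0xA2: payload=0x22=34, contrib = 34<<14 = 557056; acc -> 567341, shift -> 21
byte 3=0x18: payload=0x18=24, contrib = 24<<21 = 50331648; acc -> 50898989, shift -> 28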